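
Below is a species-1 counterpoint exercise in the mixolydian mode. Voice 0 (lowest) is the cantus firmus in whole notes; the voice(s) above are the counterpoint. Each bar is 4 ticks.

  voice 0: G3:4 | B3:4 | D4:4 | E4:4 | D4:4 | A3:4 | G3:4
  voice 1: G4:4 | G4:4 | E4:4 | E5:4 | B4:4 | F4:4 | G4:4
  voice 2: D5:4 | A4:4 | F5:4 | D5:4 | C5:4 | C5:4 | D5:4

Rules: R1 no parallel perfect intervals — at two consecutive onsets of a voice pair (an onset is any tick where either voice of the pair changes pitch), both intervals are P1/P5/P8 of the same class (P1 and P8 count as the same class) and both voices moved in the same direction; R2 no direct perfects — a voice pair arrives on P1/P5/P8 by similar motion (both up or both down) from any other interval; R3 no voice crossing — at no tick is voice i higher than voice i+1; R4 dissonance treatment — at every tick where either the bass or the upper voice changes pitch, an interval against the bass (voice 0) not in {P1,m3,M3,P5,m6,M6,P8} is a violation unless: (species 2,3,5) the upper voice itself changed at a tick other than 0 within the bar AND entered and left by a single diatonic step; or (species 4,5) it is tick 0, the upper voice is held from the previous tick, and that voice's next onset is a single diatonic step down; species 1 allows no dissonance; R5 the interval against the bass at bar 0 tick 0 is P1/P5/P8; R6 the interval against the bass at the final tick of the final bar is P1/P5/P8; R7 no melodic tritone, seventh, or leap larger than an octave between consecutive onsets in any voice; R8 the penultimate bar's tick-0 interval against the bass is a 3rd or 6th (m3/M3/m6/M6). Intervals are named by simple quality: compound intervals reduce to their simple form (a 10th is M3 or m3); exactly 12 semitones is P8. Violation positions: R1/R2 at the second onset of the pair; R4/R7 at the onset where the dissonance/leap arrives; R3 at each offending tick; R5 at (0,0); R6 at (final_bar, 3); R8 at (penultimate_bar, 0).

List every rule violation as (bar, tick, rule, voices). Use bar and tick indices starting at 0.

(1, 0, R4, (0, 2))
(2, 0, R4, (0, 1))
(3, 0, R2, (0, 1))
(3, 0, R3, (1, 2))
(3, 0, R4, (0, 2))
(3, 1, R3, (1, 2))
(3, 2, R3, (1, 2))
(3, 3, R3, (1, 2))
(4, 0, R4, (0, 2))
(5, 0, R7, (1,))
(6, 0, R1, (1, 2))

bar 0: v0=G3 v1=G4 v2=D5 downbeat P5
bar 1: v0=B3 v1=G4 v2=A4 downbeat m7
bar 2: v0=D4 v1=E4 v2=F5 downbeat m3
bar 3: v0=E4 v1=E5 v2=D5 downbeat m7
bar 4: v0=D4 v1=B4 v2=C5 downbeat m7
bar 5: v0=A3 v1=F4 v2=C5 downbeat m3
bar 6: v0=G3 v1=G4 v2=D5 downbeat P5
  -> R4 @ bar 1 tick 0 v(0, 2): B3/A4 m7 untreated
  -> R4 @ bar 2 tick 0 v(0, 1): D4/E4 M2 untreated
  -> R2 @ bar 3 tick 0 v(0, 1): D4/E4 M2 -> E4/E5 P8 similar
  -> R3 @ bar 3 tick 0 v(1, 2): E5 above D5
  -> R4 @ bar 3 tick 0 v(0, 2): E4/D5 m7 untreated
  -> R3 @ bar 3 tick 1 v(1, 2): E5 above D5
  -> R3 @ bar 3 tick 2 v(1, 2): E5 above D5
  -> R3 @ bar 3 tick 3 v(1, 2): E5 above D5
  -> R4 @ bar 4 tick 0 v(0, 2): D4/C5 m7 untreated
  -> R7 @ bar 5 tick 0 v(1,): B4->F4 leap 6st
  -> R1 @ bar 6 tick 0 v(1, 2): F4/C5 P5 -> G4/D5 P5 similar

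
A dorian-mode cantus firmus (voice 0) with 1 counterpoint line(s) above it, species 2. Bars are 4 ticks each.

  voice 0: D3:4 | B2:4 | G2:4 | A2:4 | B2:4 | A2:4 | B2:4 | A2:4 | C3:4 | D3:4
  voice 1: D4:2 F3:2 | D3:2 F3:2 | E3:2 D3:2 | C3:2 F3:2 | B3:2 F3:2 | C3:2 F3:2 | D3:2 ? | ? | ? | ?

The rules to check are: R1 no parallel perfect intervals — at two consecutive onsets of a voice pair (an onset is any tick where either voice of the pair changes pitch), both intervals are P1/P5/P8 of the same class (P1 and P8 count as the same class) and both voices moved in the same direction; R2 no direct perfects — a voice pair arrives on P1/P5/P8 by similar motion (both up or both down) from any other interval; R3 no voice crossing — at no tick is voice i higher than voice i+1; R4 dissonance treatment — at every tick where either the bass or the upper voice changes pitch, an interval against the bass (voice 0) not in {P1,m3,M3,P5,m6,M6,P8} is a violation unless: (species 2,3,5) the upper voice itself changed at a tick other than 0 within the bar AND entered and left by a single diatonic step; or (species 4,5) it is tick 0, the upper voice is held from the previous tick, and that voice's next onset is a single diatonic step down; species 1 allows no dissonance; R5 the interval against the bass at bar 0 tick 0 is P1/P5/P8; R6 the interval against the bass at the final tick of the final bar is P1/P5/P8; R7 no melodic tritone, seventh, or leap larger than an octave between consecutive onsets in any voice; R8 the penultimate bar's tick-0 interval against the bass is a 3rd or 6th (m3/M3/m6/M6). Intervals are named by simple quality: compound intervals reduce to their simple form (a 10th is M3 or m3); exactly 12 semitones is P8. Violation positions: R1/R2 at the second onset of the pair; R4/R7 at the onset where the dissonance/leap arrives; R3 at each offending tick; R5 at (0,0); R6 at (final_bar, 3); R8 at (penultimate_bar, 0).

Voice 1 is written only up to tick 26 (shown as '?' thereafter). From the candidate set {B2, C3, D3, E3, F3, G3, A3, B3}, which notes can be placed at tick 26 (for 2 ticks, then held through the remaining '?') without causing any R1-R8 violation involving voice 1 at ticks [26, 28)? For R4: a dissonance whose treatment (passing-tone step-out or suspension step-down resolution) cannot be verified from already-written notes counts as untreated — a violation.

B2: legal
C3: violates R4
D3: legal
E3: violates R4
F3: violates R4
G3: legal
A3: violates R4
B3: legal

{B2, B3, D3, G3}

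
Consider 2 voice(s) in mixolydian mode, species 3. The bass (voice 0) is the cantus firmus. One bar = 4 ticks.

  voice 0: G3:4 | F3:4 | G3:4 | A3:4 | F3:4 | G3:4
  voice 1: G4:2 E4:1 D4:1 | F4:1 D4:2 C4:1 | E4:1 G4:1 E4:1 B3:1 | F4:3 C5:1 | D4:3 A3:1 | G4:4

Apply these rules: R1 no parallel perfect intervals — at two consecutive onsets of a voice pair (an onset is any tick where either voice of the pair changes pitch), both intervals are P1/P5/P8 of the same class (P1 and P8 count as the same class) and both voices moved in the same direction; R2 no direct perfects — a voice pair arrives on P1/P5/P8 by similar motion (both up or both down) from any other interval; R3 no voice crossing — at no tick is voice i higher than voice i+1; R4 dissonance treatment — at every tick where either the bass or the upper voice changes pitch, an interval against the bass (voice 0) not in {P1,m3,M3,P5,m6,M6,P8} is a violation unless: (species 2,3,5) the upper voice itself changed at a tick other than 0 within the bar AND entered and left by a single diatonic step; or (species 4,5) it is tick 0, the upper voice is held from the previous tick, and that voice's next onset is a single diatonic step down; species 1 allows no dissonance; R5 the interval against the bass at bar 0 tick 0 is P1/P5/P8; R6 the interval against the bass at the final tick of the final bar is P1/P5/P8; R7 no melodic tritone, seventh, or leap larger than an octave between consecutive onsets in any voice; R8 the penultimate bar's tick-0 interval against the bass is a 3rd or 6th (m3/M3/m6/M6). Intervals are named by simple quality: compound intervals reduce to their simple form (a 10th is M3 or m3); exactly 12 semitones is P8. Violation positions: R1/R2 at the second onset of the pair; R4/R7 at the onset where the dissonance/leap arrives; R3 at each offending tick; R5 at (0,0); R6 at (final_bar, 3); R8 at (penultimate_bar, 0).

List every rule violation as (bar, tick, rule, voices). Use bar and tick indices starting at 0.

bar 0: v0=G3 v1=G4 downbeat P8
bar 1: v0=F3 v1=F4 downbeat P8
bar 2: v0=G3 v1=E4 downbeat M6
bar 3: v0=A3 v1=F4 downbeat m6
bar 4: v0=F3 v1=D4 downbeat M6
bar 5: v0=G3 v1=G4 downbeat P8
  -> R7 @ bar 3 tick 0 v(1,): B3->F4 leap 6st
  -> R7 @ bar 4 tick 0 v(1,): C5->D4 leap 10st
  -> R2 @ bar 5 tick 0 v(0, 1): F3/A3 M3 -> G3/G4 P8 similar
  -> R7 @ bar 5 tick 0 v(1,): A3->G4 leap 10st

(3, 0, R7, (1,))
(4, 0, R7, (1,))
(5, 0, R2, (0, 1))
(5, 0, R7, (1,))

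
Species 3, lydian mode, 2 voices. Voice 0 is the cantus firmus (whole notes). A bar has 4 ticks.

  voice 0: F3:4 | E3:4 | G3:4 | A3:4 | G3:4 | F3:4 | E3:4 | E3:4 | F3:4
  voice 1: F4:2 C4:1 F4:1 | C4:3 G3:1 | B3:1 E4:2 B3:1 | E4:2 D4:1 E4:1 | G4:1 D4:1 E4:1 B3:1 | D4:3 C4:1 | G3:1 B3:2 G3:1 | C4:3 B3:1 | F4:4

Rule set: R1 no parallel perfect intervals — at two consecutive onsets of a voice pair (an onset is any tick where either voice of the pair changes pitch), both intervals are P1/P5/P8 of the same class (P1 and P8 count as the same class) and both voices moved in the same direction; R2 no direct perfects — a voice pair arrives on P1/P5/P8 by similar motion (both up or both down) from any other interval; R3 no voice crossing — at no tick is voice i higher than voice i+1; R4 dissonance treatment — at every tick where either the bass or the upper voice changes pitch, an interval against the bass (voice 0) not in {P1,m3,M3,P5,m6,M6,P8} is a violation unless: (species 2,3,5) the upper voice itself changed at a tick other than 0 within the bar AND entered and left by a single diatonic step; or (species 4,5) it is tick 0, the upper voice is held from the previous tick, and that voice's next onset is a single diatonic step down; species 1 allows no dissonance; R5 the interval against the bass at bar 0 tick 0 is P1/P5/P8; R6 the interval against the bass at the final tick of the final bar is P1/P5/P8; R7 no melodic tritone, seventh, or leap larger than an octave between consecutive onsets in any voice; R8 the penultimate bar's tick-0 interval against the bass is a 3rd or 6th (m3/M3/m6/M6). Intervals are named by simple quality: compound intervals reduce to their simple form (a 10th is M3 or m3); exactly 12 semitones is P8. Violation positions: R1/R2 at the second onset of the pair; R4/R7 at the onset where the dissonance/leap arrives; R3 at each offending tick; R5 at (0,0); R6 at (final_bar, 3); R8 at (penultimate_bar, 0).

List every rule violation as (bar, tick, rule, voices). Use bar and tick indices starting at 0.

(3, 0, R2, (0, 1))
(8, 0, R2, (0, 1))
(8, 0, R7, (1,))

bar 0: v0=F3 v1=F4 downbeat P8
bar 1: v0=E3 v1=C4 downbeat m6
bar 2: v0=G3 v1=B3 downbeat M3
bar 3: v0=A3 v1=E4 downbeat P5
bar 4: v0=G3 v1=G4 downbeat P8
bar 5: v0=F3 v1=D4 downbeat M6
bar 6: v0=E3 v1=G3 downbeat m3
bar 7: v0=E3 v1=C4 downbeat m6
bar 8: v0=F3 v1=F4 downbeat P8
  -> R2 @ bar 3 tick 0 v(0, 1): G3/B3 M3 -> A3/E4 P5 similar
  -> R2 @ bar 8 tick 0 v(0, 1): E3/B3 P5 -> F3/F4 P8 similar
  -> R7 @ bar 8 tick 0 v(1,): B3->F4 leap 6st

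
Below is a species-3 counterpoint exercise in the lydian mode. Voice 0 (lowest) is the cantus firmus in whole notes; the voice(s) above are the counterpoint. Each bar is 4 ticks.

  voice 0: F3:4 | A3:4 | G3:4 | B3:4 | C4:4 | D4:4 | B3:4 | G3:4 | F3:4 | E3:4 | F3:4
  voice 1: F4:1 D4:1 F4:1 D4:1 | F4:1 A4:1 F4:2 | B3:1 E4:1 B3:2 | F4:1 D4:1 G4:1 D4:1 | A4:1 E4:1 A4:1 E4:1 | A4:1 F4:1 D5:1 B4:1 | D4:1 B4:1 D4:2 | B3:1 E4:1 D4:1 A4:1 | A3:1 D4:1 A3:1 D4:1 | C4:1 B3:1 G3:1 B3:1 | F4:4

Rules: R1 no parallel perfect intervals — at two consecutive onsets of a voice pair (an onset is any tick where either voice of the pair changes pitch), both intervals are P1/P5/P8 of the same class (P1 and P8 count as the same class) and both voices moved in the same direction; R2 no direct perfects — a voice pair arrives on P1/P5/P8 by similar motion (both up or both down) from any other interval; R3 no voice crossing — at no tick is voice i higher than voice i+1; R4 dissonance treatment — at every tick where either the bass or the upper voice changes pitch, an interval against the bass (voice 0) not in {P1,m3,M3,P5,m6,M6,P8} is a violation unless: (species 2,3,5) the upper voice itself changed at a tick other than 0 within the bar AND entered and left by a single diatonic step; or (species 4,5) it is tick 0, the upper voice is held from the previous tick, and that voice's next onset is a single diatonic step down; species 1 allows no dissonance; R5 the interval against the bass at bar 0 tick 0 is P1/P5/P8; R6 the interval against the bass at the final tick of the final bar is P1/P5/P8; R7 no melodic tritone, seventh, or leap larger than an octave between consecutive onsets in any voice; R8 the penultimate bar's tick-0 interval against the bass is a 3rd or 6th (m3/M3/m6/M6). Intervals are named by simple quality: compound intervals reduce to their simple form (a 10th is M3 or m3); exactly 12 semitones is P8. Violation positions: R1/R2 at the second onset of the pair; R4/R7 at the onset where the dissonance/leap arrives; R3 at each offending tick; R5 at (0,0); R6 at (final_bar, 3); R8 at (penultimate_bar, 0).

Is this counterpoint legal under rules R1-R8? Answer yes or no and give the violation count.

No (7 violations)

bar 0: v0=F3 v1=F4 (P8)
bar 1: v0=A3 v1=F4 (m6)
bar 2: v0=G3 v1=B3 (M3)
bar 3: v0=B3 v1=F4 (TT)
bar 4: v0=C4 v1=A4 (M6)
bar 5: v0=D4 v1=A4 (P5)
bar 6: v0=B3 v1=D4 (m3)
bar 7: v0=G3 v1=B3 (M3)
bar 8: v0=F3 v1=A3 (M3)
bar 9: v0=E3 v1=C4 (m6)
bar 10: v0=F3 v1=F4 (P8)
  R7 @ bar2.0: F4->B3 leap 6st
  R4 @ bar3.0: B3/F4 TT untreated
  R7 @ bar3.0: B3->F4 leap 6st
  R2 @ bar5.0: C4/E4 M3 -> D4/A4 P5 similar
  R4 @ bar7.3: G3/A4 M2 untreated
  R2 @ bar10.0: E3/B3 P5 -> F3/F4 P8 similar
  R7 @ bar10.0: B3->F4 leap 6st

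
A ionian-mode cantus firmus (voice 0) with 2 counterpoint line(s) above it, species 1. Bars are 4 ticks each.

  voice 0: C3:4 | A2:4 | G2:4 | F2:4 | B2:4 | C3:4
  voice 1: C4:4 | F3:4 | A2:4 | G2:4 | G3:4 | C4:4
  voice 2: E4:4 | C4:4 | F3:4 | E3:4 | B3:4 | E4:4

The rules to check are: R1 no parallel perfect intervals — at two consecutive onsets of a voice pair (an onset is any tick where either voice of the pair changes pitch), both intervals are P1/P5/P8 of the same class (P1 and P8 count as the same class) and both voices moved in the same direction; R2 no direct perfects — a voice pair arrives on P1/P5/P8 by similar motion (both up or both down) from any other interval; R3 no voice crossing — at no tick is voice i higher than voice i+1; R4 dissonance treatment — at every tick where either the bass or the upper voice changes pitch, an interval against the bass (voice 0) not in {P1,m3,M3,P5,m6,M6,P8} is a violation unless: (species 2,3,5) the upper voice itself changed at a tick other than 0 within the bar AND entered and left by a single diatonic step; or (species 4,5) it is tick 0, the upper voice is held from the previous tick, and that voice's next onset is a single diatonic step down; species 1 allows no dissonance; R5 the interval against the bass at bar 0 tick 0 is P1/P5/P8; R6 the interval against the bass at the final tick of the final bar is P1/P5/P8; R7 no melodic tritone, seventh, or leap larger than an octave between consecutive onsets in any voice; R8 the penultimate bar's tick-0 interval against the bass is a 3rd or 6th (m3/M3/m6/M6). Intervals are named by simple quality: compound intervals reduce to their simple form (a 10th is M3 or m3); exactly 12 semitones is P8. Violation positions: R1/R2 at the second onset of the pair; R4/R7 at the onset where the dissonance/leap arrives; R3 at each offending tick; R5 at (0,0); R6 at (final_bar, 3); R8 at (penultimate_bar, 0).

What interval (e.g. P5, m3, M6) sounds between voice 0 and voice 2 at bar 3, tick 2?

M7

voice 0=F2 voice 2=E3 -> M7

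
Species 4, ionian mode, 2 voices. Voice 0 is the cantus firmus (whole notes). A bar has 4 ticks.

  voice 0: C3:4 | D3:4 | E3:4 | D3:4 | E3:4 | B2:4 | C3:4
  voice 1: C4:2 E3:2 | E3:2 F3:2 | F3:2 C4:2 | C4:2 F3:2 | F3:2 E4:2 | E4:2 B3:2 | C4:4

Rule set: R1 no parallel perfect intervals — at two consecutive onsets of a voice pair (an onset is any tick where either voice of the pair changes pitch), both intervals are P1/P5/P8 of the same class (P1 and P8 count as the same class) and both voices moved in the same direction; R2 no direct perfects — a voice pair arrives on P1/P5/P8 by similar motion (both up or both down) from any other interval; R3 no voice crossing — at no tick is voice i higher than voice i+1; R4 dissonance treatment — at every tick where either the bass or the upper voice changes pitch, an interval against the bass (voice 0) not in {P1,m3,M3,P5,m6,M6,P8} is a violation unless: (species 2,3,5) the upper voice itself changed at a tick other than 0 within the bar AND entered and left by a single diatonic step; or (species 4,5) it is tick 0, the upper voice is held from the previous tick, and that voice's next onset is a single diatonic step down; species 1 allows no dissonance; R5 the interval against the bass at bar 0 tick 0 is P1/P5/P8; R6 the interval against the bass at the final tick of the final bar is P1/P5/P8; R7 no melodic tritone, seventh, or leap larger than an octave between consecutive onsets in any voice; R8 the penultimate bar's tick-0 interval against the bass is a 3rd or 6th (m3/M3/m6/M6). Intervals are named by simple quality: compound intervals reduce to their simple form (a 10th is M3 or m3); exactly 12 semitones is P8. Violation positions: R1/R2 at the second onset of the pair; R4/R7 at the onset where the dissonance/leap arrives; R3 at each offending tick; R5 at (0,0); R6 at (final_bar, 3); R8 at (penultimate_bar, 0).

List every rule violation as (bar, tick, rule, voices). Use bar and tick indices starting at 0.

bar 0: v0=C3 v1=C4 downbeat P8
bar 1: v0=D3 v1=E3 downbeat M2
bar 2: v0=E3 v1=F3 downbeat m2
bar 3: v0=D3 v1=C4 downbeat m7
bar 4: v0=E3 v1=F3 downbeat m2
bar 5: v0=B2 v1=E4 downbeat P4
bar 6: v0=C3 v1=C4 downbeat P8
  -> R4 @ bar 1 tick 0 v(0, 1): D3/E3 M2 untreated
  -> R4 @ bar 2 tick 0 v(0, 1): E3/F3 m2 untreated
  -> R4 @ bar 3 tick 0 v(0, 1): D3/C4 m7 untreated
  -> R4 @ bar 4 tick 0 v(0, 1): E3/F3 m2 untreated
  -> R7 @ bar 4 tick 2 v(1,): F3->E4 leap 11st
  -> R4 @ bar 5 tick 0 v(0, 1): B2/E4 P4 untreated
  -> R8 @ bar 5 tick 0 v(0, 1): penult P4 not 3rd/6th
  -> R1 @ bar 6 tick 0 v(0, 1): B2/B3 P8 -> C3/C4 P8 similar

(1, 0, R4, (0, 1))
(2, 0, R4, (0, 1))
(3, 0, R4, (0, 1))
(4, 0, R4, (0, 1))
(4, 2, R7, (1,))
(5, 0, R4, (0, 1))
(5, 0, R8, (0, 1))
(6, 0, R1, (0, 1))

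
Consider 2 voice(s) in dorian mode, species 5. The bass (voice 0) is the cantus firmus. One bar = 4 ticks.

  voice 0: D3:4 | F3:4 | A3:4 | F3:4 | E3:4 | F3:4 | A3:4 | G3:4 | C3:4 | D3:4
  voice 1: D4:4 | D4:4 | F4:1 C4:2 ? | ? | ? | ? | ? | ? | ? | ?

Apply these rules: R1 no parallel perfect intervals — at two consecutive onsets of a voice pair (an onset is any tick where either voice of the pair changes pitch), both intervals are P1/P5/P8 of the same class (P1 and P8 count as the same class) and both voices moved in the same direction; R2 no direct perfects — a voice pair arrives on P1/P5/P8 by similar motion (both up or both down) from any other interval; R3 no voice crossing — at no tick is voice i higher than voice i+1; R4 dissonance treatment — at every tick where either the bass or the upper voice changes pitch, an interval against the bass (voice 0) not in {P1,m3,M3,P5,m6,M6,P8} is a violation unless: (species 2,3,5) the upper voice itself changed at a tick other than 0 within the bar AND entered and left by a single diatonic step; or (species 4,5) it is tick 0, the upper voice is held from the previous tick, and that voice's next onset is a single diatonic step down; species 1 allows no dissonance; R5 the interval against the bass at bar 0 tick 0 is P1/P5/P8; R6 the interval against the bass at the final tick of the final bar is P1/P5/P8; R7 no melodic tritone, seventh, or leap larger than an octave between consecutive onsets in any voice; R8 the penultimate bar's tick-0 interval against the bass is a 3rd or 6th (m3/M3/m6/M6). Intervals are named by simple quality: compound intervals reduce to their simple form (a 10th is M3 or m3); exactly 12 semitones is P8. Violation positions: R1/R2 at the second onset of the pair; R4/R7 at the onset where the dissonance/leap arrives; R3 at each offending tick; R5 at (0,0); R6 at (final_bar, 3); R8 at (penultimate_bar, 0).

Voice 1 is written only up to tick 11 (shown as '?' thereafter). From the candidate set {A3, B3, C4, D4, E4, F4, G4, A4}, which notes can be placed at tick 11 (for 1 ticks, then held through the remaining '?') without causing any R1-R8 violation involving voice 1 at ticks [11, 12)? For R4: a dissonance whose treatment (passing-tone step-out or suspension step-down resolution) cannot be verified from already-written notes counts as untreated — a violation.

A3: legal
B3: violates R4
C4: legal
D4: violates R4
E4: legal
F4: legal
G4: violates R4
A4: legal

{A3, A4, C4, E4, F4}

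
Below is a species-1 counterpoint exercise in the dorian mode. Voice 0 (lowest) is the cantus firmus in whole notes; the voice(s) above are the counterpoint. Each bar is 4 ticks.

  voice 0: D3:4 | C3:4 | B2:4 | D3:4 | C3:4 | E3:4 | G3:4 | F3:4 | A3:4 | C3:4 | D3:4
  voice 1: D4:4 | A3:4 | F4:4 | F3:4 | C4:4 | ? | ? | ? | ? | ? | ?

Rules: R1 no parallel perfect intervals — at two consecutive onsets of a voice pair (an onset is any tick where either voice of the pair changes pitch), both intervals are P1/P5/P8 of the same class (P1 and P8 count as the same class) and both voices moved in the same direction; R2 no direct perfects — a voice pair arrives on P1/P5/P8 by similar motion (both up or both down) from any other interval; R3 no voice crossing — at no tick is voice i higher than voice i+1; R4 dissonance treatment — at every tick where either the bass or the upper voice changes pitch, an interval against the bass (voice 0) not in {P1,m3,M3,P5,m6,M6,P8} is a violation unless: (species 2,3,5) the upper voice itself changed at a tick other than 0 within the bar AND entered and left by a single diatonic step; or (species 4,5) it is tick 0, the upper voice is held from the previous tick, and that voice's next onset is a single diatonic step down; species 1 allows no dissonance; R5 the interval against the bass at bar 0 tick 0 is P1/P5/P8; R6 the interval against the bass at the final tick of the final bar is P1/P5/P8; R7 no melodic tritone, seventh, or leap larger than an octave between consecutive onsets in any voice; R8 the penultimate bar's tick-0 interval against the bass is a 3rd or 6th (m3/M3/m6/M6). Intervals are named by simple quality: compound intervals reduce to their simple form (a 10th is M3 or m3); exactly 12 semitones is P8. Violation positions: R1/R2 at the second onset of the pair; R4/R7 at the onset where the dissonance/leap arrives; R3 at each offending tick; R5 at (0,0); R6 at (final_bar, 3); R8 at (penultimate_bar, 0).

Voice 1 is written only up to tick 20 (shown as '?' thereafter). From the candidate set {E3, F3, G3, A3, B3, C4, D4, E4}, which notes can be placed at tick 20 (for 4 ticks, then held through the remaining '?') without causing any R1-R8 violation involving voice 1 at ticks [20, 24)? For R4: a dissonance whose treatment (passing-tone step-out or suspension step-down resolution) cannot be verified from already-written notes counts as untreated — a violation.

E3: legal
F3: violates R4
G3: legal
A3: violates R4
B3: legal
C4: legal
D4: violates R4
E4: violates R1

{B3, C4, E3, G3}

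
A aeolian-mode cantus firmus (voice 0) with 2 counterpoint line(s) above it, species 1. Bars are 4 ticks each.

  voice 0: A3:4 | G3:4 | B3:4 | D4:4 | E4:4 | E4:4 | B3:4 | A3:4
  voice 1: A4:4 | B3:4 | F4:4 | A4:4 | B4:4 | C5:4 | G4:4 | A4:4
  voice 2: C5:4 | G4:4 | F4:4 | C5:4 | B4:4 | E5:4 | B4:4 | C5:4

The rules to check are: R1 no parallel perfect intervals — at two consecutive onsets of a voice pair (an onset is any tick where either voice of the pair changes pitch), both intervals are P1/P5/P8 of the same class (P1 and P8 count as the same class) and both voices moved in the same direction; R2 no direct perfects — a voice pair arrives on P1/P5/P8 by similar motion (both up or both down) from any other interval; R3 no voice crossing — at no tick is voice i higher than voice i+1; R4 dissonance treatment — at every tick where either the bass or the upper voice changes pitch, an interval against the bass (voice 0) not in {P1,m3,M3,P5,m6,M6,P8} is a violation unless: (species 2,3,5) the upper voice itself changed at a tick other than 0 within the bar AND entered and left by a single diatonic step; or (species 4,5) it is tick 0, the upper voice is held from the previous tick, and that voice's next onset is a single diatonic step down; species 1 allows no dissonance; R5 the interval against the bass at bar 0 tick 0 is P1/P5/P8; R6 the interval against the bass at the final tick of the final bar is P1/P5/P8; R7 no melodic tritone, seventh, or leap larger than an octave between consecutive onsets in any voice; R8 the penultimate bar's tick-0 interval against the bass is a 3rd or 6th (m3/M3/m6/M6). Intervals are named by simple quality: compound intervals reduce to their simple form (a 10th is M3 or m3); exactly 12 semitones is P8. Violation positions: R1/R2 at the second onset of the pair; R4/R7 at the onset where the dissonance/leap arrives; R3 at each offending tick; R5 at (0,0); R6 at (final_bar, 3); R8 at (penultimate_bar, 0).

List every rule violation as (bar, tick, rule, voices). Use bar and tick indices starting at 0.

(0, 0, R5, (0, 2))
(1, 0, R2, (0, 2))
(1, 0, R7, (1,))
(2, 0, R4, (0, 1))
(2, 0, R4, (0, 2))
(2, 0, R7, (1,))
(3, 0, R2, (0, 1))
(3, 0, R4, (0, 2))
(4, 0, R1, (0, 1))
(6, 0, R1, (0, 2))
(6, 0, R8, (0, 2))
(7, 3, R6, (0, 2))

bar 0: v0=A3 v1=A4 v2=C5 downbeat m3
bar 1: v0=G3 v1=B3 v2=G4 downbeat P8
bar 2: v0=B3 v1=F4 v2=F4 downbeat TT
bar 3: v0=D4 v1=A4 v2=C5 downbeat m7
bar 4: v0=E4 v1=B4 v2=B4 downbeat P5
bar 5: v0=E4 v1=C5 v2=E5 downbeat P8
bar 6: v0=B3 v1=G4 v2=B4 downbeat P8
bar 7: v0=A3 v1=A4 v2=C5 downbeat m3
  -> R5 @ bar 0 tick 0 v(0, 2): opens on m3
  -> R2 @ bar 1 tick 0 v(0, 2): A3/C5 m3 -> G3/G4 P8 similar
  -> R7 @ bar 1 tick 0 v(1,): A4->B3 leap 10st
  -> R4 @ bar 2 tick 0 v(0, 1): B3/F4 TT untreated
  -> R4 @ bar 2 tick 0 v(0, 2): B3/F4 TT untreated
  -> R7 @ bar 2 tick 0 v(1,): B3->F4 leap 6st
  -> R2 @ bar 3 tick 0 v(0, 1): B3/F4 TT -> D4/A4 P5 similar
  -> R4 @ bar 3 tick 0 v(0, 2): D4/C5 m7 untreated
  -> R1 @ bar 4 tick 0 v(0, 1): D4/A4 P5 -> E4/B4 P5 similar
  -> R1 @ bar 6 tick 0 v(0, 2): E4/E5 P8 -> B3/B4 P8 similar
  -> R8 @ bar 6 tick 0 v(0, 2): penult P8 not 3rd/6th
  -> R6 @ bar 7 tick 3 v(0, 2): closes on m3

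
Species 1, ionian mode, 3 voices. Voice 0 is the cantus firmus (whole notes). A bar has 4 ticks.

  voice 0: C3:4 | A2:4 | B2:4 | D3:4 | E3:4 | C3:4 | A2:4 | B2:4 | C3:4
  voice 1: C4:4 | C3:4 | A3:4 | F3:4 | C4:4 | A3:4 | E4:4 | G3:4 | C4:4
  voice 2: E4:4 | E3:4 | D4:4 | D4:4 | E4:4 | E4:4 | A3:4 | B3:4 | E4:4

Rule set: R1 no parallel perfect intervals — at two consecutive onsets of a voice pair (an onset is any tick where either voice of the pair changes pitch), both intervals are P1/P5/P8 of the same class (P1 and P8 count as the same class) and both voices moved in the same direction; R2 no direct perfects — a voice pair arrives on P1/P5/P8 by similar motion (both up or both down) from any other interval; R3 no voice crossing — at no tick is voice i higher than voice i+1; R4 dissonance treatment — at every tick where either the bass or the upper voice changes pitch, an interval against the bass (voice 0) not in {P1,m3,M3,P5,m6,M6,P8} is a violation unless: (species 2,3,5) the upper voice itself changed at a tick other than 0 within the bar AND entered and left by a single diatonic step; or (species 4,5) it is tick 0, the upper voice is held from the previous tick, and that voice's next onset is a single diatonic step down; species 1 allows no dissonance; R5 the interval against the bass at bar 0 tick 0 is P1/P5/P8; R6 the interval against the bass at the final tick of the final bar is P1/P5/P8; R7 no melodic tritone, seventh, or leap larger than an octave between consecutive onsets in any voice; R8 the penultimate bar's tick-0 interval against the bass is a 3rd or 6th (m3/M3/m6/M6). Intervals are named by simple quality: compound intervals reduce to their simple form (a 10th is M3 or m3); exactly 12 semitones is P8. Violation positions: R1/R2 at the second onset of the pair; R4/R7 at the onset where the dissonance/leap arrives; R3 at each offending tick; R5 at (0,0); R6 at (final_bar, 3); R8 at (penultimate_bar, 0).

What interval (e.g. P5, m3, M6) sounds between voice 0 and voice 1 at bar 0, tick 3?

P8

voice 0=C3 voice 1=C4 -> P8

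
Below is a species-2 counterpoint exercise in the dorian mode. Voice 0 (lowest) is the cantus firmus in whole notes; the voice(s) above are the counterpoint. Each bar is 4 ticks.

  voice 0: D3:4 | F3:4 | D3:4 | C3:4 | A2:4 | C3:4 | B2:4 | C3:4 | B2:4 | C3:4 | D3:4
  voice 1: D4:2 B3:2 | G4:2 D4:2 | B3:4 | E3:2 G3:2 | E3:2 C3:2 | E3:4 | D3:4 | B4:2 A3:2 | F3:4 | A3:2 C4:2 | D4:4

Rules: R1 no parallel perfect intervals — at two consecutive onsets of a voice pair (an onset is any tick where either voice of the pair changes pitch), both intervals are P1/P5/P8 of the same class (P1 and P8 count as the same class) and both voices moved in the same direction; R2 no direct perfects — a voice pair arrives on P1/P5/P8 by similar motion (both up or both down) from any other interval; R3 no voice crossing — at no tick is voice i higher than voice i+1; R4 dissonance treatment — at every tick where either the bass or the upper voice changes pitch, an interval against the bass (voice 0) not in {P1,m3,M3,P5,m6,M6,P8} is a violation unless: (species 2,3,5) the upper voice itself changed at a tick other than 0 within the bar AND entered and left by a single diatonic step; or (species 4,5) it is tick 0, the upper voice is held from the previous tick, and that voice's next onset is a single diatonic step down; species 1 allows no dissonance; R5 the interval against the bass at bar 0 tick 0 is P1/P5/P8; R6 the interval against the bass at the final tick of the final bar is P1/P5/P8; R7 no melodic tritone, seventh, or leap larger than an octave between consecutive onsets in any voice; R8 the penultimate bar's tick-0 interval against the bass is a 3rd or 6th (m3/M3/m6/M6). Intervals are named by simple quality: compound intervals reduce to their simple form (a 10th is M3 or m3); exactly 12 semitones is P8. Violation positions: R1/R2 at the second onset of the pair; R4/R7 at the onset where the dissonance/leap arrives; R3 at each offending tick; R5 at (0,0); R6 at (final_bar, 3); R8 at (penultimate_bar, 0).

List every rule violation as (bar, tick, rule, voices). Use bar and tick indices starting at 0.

bar 0: v0=D3 v1=D4 downbeat P8
bar 1: v0=F3 v1=G4 downbeat M2
bar 2: v0=D3 v1=B3 downbeat M6
bar 3: v0=C3 v1=E3 downbeat M3
bar 4: v0=A2 v1=E3 downbeat P5
bar 5: v0=C3 v1=E3 downbeat M3
bar 6: v0=B2 v1=D3 downbeat m3
bar 7: v0=C3 v1=B4 downbeat M7
bar 8: v0=B2 v1=F3 downbeat TT
bar 9: v0=C3 v1=A3 downbeat M6
bar 10: v0=D3 v1=D4 downbeat P8
  -> R4 @ bar 1 tick 0 v(0, 1): F3/G4 M2 untreated
  -> R1 @ bar 4 tick 0 v(0, 1): C3/G3 P5 -> A2/E3 P5 similar
  -> R4 @ bar 7 tick 0 v(0, 1): C3/B4 M7 untreated
  -> R7 @ bar 7 tick 0 v(1,): D3->B4 leap 21st
  -> R7 @ bar 7 tick 2 v(1,): B4->A3 leap 14st
  -> R4 @ bar 8 tick 0 v(0, 1): B2/F3 TT untreated
  -> R1 @ bar 10 tick 0 v(0, 1): C3/C4 P8 -> D3/D4 P8 similar

(1, 0, R4, (0, 1))
(4, 0, R1, (0, 1))
(7, 0, R4, (0, 1))
(7, 0, R7, (1,))
(7, 2, R7, (1,))
(8, 0, R4, (0, 1))
(10, 0, R1, (0, 1))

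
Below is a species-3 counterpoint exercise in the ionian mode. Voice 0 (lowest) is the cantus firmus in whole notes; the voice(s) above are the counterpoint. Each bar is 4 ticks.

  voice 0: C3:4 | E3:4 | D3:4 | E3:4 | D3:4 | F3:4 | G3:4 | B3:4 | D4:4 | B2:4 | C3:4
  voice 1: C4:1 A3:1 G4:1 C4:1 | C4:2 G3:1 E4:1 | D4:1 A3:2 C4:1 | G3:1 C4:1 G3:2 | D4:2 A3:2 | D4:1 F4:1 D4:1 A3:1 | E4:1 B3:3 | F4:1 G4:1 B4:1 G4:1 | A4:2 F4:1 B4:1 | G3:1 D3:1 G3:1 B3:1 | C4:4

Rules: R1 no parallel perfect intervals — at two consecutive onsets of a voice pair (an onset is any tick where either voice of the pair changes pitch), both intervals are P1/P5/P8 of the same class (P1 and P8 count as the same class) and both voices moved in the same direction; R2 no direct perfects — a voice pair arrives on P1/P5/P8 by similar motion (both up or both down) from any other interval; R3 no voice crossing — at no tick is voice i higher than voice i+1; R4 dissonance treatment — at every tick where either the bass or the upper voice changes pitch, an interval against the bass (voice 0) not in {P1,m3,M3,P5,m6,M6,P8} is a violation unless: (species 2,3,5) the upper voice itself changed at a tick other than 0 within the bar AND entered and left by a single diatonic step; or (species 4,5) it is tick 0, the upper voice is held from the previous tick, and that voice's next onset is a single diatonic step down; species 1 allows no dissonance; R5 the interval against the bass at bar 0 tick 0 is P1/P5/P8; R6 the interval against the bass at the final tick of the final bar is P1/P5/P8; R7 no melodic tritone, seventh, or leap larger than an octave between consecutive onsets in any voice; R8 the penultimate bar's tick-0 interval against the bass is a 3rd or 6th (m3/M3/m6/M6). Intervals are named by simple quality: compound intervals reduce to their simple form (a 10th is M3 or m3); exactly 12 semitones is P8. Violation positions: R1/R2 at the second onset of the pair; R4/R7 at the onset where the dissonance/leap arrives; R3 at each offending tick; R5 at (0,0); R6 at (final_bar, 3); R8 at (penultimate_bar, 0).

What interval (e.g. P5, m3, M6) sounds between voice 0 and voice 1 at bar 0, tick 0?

voice 0=C3 voice 1=C4 -> P8

P8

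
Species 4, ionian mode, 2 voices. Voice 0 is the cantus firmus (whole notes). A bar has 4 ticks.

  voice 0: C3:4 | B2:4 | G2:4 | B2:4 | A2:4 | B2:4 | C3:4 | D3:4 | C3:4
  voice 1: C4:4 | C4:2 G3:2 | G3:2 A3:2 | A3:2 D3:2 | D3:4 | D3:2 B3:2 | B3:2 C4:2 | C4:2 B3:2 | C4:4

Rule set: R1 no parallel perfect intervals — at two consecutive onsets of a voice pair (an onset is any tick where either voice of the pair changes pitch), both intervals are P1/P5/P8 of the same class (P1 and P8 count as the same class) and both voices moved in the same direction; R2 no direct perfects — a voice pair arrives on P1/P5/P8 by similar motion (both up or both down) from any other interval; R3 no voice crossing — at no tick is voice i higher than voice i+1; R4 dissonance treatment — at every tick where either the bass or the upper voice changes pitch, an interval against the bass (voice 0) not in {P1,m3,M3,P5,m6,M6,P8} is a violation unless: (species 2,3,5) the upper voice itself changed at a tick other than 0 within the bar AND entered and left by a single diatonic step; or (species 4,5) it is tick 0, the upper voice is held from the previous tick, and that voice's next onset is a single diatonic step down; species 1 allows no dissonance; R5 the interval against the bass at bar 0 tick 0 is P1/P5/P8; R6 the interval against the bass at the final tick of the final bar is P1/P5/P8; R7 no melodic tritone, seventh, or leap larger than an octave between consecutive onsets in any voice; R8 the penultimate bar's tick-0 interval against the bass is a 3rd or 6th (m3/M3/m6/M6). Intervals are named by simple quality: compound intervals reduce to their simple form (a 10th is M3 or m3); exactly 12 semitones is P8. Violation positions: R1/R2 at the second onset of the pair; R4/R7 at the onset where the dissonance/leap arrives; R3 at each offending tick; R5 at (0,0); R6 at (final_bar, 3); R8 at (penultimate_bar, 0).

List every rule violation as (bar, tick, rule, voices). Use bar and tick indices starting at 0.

bar 0: v0=C3 v1=C4 downbeat P8
bar 1: v0=B2 v1=C4 downbeat m2
bar 2: v0=G2 v1=G3 downbeat P8
bar 3: v0=B2 v1=A3 downbeat m7
bar 4: v0=A2 v1=D3 downbeat P4
bar 5: v0=B2 v1=D3 downbeat m3
bar 6: v0=C3 v1=B3 downbeat M7
bar 7: v0=D3 v1=C4 downbeat m7
bar 8: v0=C3 v1=C4 downbeat P8
  -> R4 @ bar 1 tick 0 v(0, 1): B2/C4 m2 untreated
  -> R4 @ bar 2 tick 2 v(0, 1): G2/A3 M2 untreated
  -> R4 @ bar 3 tick 0 v(0, 1): B2/A3 m7 untreated
  -> R4 @ bar 4 tick 0 v(0, 1): A2/D3 P4 untreated
  -> R4 @ bar 6 tick 0 v(0, 1): C3/B3 M7 untreated
  -> R8 @ bar 7 tick 0 v(0, 1): penult m7 not 3rd/6th

(1, 0, R4, (0, 1))
(2, 2, R4, (0, 1))
(3, 0, R4, (0, 1))
(4, 0, R4, (0, 1))
(6, 0, R4, (0, 1))
(7, 0, R8, (0, 1))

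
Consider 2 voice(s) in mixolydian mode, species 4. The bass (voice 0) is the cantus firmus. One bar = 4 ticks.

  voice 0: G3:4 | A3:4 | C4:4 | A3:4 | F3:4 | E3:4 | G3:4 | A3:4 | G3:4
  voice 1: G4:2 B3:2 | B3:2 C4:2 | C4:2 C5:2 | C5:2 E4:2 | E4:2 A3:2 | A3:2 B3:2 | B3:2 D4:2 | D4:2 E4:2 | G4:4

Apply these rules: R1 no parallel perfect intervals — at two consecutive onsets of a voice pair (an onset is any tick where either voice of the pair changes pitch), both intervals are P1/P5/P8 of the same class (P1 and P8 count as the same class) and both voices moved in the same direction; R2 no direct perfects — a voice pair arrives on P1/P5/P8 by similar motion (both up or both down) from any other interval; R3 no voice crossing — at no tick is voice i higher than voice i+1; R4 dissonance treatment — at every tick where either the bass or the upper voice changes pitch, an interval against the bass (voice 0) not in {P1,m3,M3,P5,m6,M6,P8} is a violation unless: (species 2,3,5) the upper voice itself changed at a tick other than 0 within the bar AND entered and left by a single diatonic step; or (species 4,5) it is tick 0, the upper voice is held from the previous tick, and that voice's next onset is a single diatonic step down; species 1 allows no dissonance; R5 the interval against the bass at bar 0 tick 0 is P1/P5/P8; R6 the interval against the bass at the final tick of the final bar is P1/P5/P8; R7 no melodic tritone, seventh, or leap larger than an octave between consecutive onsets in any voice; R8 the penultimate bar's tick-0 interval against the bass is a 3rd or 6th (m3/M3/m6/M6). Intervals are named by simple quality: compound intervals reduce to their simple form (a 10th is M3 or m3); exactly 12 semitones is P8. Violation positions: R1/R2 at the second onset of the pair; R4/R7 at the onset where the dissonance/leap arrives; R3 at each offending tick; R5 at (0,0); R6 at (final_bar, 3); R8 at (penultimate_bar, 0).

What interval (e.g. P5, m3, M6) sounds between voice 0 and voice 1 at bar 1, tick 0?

M2

voice 0=A3 voice 1=B3 -> M2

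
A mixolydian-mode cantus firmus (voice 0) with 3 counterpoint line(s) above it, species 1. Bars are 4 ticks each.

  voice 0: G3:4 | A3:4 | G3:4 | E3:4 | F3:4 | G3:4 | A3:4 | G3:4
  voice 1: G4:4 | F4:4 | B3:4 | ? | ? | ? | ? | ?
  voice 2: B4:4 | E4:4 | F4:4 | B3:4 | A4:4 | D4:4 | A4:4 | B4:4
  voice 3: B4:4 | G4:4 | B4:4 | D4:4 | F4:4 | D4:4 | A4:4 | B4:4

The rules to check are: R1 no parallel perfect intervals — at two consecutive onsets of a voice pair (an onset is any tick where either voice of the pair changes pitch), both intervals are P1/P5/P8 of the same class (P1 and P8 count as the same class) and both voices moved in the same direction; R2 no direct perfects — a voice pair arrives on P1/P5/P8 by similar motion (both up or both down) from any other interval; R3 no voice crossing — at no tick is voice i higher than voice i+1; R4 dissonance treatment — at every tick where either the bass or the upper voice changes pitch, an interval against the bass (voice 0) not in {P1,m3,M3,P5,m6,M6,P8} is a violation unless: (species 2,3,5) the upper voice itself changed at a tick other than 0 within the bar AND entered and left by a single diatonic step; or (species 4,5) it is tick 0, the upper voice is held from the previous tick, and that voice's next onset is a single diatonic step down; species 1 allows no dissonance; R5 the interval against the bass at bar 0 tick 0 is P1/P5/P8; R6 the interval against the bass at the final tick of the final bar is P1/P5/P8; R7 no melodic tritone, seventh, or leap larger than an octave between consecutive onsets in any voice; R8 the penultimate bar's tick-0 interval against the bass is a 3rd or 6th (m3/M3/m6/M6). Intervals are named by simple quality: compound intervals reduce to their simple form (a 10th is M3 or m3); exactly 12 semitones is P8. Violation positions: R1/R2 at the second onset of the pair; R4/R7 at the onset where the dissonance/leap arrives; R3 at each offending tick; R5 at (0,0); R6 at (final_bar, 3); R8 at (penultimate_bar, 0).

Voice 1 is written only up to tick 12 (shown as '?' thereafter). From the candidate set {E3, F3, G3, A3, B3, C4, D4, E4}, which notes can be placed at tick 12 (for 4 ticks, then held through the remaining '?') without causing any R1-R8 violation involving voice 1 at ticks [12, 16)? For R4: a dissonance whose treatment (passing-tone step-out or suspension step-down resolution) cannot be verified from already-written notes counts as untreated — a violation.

{B3}

E3: violates R2
F3: violates R4,R7
G3: violates R2
A3: violates R4
B3: legal
C4: violates R3
D4: violates R3,R4
E4: violates R3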